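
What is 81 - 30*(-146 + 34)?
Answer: 3441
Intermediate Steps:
81 - 30*(-146 + 34) = 81 - 30*(-112) = 81 + 3360 = 3441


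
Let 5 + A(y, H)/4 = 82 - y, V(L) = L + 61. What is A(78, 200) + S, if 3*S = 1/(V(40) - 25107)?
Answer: -300073/75018 ≈ -4.0000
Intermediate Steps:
V(L) = 61 + L
A(y, H) = 308 - 4*y (A(y, H) = -20 + 4*(82 - y) = -20 + (328 - 4*y) = 308 - 4*y)
S = -1/75018 (S = 1/(3*((61 + 40) - 25107)) = 1/(3*(101 - 25107)) = (1/3)/(-25006) = (1/3)*(-1/25006) = -1/75018 ≈ -1.3330e-5)
A(78, 200) + S = (308 - 4*78) - 1/75018 = (308 - 312) - 1/75018 = -4 - 1/75018 = -300073/75018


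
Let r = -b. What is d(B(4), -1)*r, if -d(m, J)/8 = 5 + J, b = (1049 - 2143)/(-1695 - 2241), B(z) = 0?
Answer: 1094/123 ≈ 8.8943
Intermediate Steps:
b = 547/1968 (b = -1094/(-3936) = -1094*(-1/3936) = 547/1968 ≈ 0.27795)
r = -547/1968 (r = -1*547/1968 = -547/1968 ≈ -0.27795)
d(m, J) = -40 - 8*J (d(m, J) = -8*(5 + J) = -40 - 8*J)
d(B(4), -1)*r = (-40 - 8*(-1))*(-547/1968) = (-40 + 8)*(-547/1968) = -32*(-547/1968) = 1094/123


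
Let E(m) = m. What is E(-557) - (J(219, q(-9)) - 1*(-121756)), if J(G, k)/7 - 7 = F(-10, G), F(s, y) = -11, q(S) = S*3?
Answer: -122285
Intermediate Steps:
q(S) = 3*S
J(G, k) = -28 (J(G, k) = 49 + 7*(-11) = 49 - 77 = -28)
E(-557) - (J(219, q(-9)) - 1*(-121756)) = -557 - (-28 - 1*(-121756)) = -557 - (-28 + 121756) = -557 - 1*121728 = -557 - 121728 = -122285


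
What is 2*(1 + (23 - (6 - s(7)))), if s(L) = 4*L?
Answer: 92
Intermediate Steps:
2*(1 + (23 - (6 - s(7)))) = 2*(1 + (23 - (6 - 4*7))) = 2*(1 + (23 - (6 - 1*28))) = 2*(1 + (23 - (6 - 28))) = 2*(1 + (23 - 1*(-22))) = 2*(1 + (23 + 22)) = 2*(1 + 45) = 2*46 = 92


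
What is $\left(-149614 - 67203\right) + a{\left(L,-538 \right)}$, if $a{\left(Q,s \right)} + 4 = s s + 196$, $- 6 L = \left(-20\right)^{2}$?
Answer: $72819$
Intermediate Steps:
$L = - \frac{200}{3}$ ($L = - \frac{\left(-20\right)^{2}}{6} = \left(- \frac{1}{6}\right) 400 = - \frac{200}{3} \approx -66.667$)
$a{\left(Q,s \right)} = 192 + s^{2}$ ($a{\left(Q,s \right)} = -4 + \left(s s + 196\right) = -4 + \left(s^{2} + 196\right) = -4 + \left(196 + s^{2}\right) = 192 + s^{2}$)
$\left(-149614 - 67203\right) + a{\left(L,-538 \right)} = \left(-149614 - 67203\right) + \left(192 + \left(-538\right)^{2}\right) = -216817 + \left(192 + 289444\right) = -216817 + 289636 = 72819$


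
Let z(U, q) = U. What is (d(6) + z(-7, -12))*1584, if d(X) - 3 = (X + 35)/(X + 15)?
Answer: -22704/7 ≈ -3243.4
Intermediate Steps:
d(X) = 3 + (35 + X)/(15 + X) (d(X) = 3 + (X + 35)/(X + 15) = 3 + (35 + X)/(15 + X))
(d(6) + z(-7, -12))*1584 = (4*(20 + 6)/(15 + 6) - 7)*1584 = (4*26/21 - 7)*1584 = (4*(1/21)*26 - 7)*1584 = (104/21 - 7)*1584 = -43/21*1584 = -22704/7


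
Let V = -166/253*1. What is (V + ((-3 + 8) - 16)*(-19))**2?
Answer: 2778449521/64009 ≈ 43407.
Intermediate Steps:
V = -166/253 (V = -166*1/253*1 = -166/253*1 = -166/253 ≈ -0.65613)
(V + ((-3 + 8) - 16)*(-19))**2 = (-166/253 + ((-3 + 8) - 16)*(-19))**2 = (-166/253 + (5 - 16)*(-19))**2 = (-166/253 - 11*(-19))**2 = (-166/253 + 209)**2 = (52711/253)**2 = 2778449521/64009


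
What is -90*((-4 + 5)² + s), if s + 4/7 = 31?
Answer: -19800/7 ≈ -2828.6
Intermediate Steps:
s = 213/7 (s = -4/7 + 31 = 213/7 ≈ 30.429)
-90*((-4 + 5)² + s) = -90*((-4 + 5)² + 213/7) = -90*(1² + 213/7) = -90*(1 + 213/7) = -90*220/7 = -19800/7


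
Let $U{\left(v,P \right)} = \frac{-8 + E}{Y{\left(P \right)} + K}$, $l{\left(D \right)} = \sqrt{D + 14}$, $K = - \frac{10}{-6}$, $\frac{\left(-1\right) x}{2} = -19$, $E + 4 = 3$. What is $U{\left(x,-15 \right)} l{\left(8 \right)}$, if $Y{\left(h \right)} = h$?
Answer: $\frac{27 \sqrt{22}}{40} \approx 3.166$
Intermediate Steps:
$E = -1$ ($E = -4 + 3 = -1$)
$x = 38$ ($x = \left(-2\right) \left(-19\right) = 38$)
$K = \frac{5}{3}$ ($K = \left(-10\right) \left(- \frac{1}{6}\right) = \frac{5}{3} \approx 1.6667$)
$l{\left(D \right)} = \sqrt{14 + D}$
$U{\left(v,P \right)} = - \frac{9}{\frac{5}{3} + P}$ ($U{\left(v,P \right)} = \frac{-8 - 1}{P + \frac{5}{3}} = - \frac{9}{\frac{5}{3} + P}$)
$U{\left(x,-15 \right)} l{\left(8 \right)} = - \frac{27}{5 + 3 \left(-15\right)} \sqrt{14 + 8} = - \frac{27}{5 - 45} \sqrt{22} = - \frac{27}{-40} \sqrt{22} = \left(-27\right) \left(- \frac{1}{40}\right) \sqrt{22} = \frac{27 \sqrt{22}}{40}$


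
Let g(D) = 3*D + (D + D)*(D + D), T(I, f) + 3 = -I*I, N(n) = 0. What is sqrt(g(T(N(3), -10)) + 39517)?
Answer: 2*sqrt(9886) ≈ 198.86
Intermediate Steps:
T(I, f) = -3 - I**2 (T(I, f) = -3 - I*I = -3 - I**2)
g(D) = 3*D + 4*D**2 (g(D) = 3*D + (2*D)*(2*D) = 3*D + 4*D**2)
sqrt(g(T(N(3), -10)) + 39517) = sqrt((-3 - 1*0**2)*(3 + 4*(-3 - 1*0**2)) + 39517) = sqrt((-3 - 1*0)*(3 + 4*(-3 - 1*0)) + 39517) = sqrt((-3 + 0)*(3 + 4*(-3 + 0)) + 39517) = sqrt(-3*(3 + 4*(-3)) + 39517) = sqrt(-3*(3 - 12) + 39517) = sqrt(-3*(-9) + 39517) = sqrt(27 + 39517) = sqrt(39544) = 2*sqrt(9886)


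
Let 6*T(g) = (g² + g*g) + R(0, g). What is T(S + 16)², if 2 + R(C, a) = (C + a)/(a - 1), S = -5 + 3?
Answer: 6461764/1521 ≈ 4248.4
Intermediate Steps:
S = -2
R(C, a) = -2 + (C + a)/(-1 + a) (R(C, a) = -2 + (C + a)/(a - 1) = -2 + (C + a)/(-1 + a))
T(g) = g²/3 + (2 - g)/(6*(-1 + g)) (T(g) = ((g² + g*g) + (2 + 0 - g)/(-1 + g))/6 = ((g² + g²) + (2 - g)/(-1 + g))/6 = (2*g² + (2 - g)/(-1 + g))/6 = g²/3 + (2 - g)/(6*(-1 + g)))
T(S + 16)² = ((2 - (-2 + 16) + 2*(-2 + 16)²*(-1 + (-2 + 16)))/(6*(-1 + (-2 + 16))))² = ((2 - 1*14 + 2*14²*(-1 + 14))/(6*(-1 + 14)))² = ((⅙)*(2 - 14 + 2*196*13)/13)² = ((⅙)*(1/13)*(2 - 14 + 5096))² = ((⅙)*(1/13)*5084)² = (2542/39)² = 6461764/1521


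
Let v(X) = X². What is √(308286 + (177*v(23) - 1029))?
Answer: √400890 ≈ 633.16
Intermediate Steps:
√(308286 + (177*v(23) - 1029)) = √(308286 + (177*23² - 1029)) = √(308286 + (177*529 - 1029)) = √(308286 + (93633 - 1029)) = √(308286 + 92604) = √400890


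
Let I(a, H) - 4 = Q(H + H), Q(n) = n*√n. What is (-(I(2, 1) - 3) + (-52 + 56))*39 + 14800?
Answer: 14917 - 78*√2 ≈ 14807.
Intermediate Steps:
Q(n) = n^(3/2)
I(a, H) = 4 + 2*√2*H^(3/2) (I(a, H) = 4 + (H + H)^(3/2) = 4 + (2*H)^(3/2) = 4 + 2*√2*H^(3/2))
(-(I(2, 1) - 3) + (-52 + 56))*39 + 14800 = (-((4 + 2*√2*1^(3/2)) - 3) + (-52 + 56))*39 + 14800 = (-((4 + 2*√2*1) - 3) + 4)*39 + 14800 = (-((4 + 2*√2) - 3) + 4)*39 + 14800 = (-(1 + 2*√2) + 4)*39 + 14800 = ((-1 - 2*√2) + 4)*39 + 14800 = (3 - 2*√2)*39 + 14800 = (117 - 78*√2) + 14800 = 14917 - 78*√2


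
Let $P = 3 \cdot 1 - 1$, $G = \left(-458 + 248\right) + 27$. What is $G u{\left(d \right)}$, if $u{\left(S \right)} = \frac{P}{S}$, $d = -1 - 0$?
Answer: $366$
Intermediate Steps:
$d = -1$ ($d = -1 + 0 = -1$)
$G = -183$ ($G = -210 + 27 = -183$)
$P = 2$ ($P = 3 - 1 = 2$)
$u{\left(S \right)} = \frac{2}{S}$
$G u{\left(d \right)} = - 183 \frac{2}{-1} = - 183 \cdot 2 \left(-1\right) = \left(-183\right) \left(-2\right) = 366$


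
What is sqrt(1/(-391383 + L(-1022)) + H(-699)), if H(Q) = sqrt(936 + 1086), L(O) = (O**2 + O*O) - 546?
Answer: sqrt(1697039 + 2879941367521*sqrt(2022))/1697039 ≈ 6.7057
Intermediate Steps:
L(O) = -546 + 2*O**2 (L(O) = (O**2 + O**2) - 546 = 2*O**2 - 546 = -546 + 2*O**2)
H(Q) = sqrt(2022)
sqrt(1/(-391383 + L(-1022)) + H(-699)) = sqrt(1/(-391383 + (-546 + 2*(-1022)**2)) + sqrt(2022)) = sqrt(1/(-391383 + (-546 + 2*1044484)) + sqrt(2022)) = sqrt(1/(-391383 + (-546 + 2088968)) + sqrt(2022)) = sqrt(1/(-391383 + 2088422) + sqrt(2022)) = sqrt(1/1697039 + sqrt(2022))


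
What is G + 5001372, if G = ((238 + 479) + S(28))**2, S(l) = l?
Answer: 5556397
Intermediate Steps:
G = 555025 (G = ((238 + 479) + 28)**2 = (717 + 28)**2 = 745**2 = 555025)
G + 5001372 = 555025 + 5001372 = 5556397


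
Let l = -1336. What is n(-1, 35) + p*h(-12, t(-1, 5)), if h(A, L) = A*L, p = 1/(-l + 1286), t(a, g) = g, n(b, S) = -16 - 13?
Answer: -12683/437 ≈ -29.023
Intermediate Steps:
n(b, S) = -29
p = 1/2622 (p = 1/(-1*(-1336) + 1286) = 1/(1336 + 1286) = 1/2622 ≈ 0.00038139)
n(-1, 35) + p*h(-12, t(-1, 5)) = -29 + (-12*5)/2622 = -29 + (1/2622)*(-60) = -29 - 10/437 = -12683/437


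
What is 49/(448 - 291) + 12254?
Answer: 1923927/157 ≈ 12254.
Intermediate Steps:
49/(448 - 291) + 12254 = 49/157 + 12254 = 1923927/157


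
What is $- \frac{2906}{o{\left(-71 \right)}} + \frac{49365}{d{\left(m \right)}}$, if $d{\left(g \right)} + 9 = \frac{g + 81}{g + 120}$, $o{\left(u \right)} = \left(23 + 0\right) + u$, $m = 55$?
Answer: $- \frac{205242133}{34536} \approx -5942.8$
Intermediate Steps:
$o{\left(u \right)} = 23 + u$
$d{\left(g \right)} = -9 + \frac{81 + g}{120 + g}$ ($d{\left(g \right)} = -9 + \frac{g + 81}{g + 120} = -9 + \frac{81 + g}{120 + g}$)
$- \frac{2906}{o{\left(-71 \right)}} + \frac{49365}{d{\left(m \right)}} = - \frac{2906}{23 - 71} + \frac{49365}{\frac{1}{120 + 55} \left(-999 - 440\right)} = - \frac{2906}{-48} + \frac{49365}{\frac{1}{175} \left(-999 - 440\right)} = \left(-2906\right) \left(- \frac{1}{48}\right) + \frac{49365}{\frac{1}{175} \left(-1439\right)} = \frac{1453}{24} + \frac{49365}{- \frac{1439}{175}} = \frac{1453}{24} + 49365 \left(- \frac{175}{1439}\right) = \frac{1453}{24} - \frac{8638875}{1439} = - \frac{205242133}{34536}$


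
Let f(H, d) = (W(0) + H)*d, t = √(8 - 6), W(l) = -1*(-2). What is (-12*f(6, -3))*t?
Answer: 288*√2 ≈ 407.29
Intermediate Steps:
W(l) = 2
t = √2 ≈ 1.4142
f(H, d) = d*(2 + H) (f(H, d) = (2 + H)*d = d*(2 + H))
(-12*f(6, -3))*t = (-(-36)*(2 + 6))*√2 = (-(-36)*8)*√2 = (-12*(-24))*√2 = 288*√2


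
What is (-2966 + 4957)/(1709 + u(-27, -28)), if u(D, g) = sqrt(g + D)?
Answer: 3402619/2920736 - 1991*I*sqrt(55)/2920736 ≈ 1.165 - 0.0050555*I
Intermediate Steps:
u(D, g) = sqrt(D + g)
(-2966 + 4957)/(1709 + u(-27, -28)) = (-2966 + 4957)/(1709 + sqrt(-27 - 28)) = 1991/(1709 + sqrt(-55)) = 1991/(1709 + I*sqrt(55))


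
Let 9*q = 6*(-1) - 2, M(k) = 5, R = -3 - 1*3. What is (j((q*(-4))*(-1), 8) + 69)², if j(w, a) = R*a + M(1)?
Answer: 676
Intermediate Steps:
R = -6 (R = -3 - 3 = -6)
q = -8/9 (q = (6*(-1) - 2)/9 = (-6 - 2)/9 = (⅑)*(-8) = -8/9 ≈ -0.88889)
j(w, a) = 5 - 6*a (j(w, a) = -6*a + 5 = 5 - 6*a)
(j((q*(-4))*(-1), 8) + 69)² = ((5 - 6*8) + 69)² = ((5 - 48) + 69)² = (-43 + 69)² = 26² = 676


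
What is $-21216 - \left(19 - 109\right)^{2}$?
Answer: $-29316$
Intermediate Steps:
$-21216 - \left(19 - 109\right)^{2} = -21216 - \left(-90\right)^{2} = -21216 - 8100 = -29316$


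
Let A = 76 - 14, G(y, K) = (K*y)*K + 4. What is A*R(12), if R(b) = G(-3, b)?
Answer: -26536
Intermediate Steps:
G(y, K) = 4 + y*K² (G(y, K) = y*K² + 4 = 4 + y*K²)
A = 62
R(b) = 4 - 3*b²
A*R(12) = 62*(4 - 3*12²) = 62*(4 - 3*144) = 62*(4 - 432) = 62*(-428) = -26536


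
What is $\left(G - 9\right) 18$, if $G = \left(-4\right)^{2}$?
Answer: $126$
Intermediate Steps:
$G = 16$
$\left(G - 9\right) 18 = \left(16 - 9\right) 18 = 7 \cdot 18 = 126$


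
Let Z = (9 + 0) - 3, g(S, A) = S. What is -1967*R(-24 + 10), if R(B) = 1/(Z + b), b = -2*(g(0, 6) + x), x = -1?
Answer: -1967/8 ≈ -245.88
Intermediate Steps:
Z = 6 (Z = 9 - 3 = 6)
b = 2 (b = -2*(0 - 1) = -2*(-1) = 2)
R(B) = ⅛ (R(B) = 1/(6 + 2) = 1/8 = ⅛)
-1967*R(-24 + 10) = -1967*⅛ = -1967/8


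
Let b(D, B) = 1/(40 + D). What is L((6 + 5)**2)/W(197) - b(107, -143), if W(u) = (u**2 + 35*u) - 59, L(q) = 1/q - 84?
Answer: -2339002/270629205 ≈ -0.0086428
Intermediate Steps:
L(q) = -84 + 1/q
W(u) = -59 + u**2 + 35*u
L((6 + 5)**2)/W(197) - b(107, -143) = (-84 + 1/((6 + 5)**2))/(-59 + 197**2 + 35*197) - 1/(40 + 107) = (-84 + 1/(11**2))/(-59 + 38809 + 6895) - 1/147 = (-84 + 1/121)/45645 - 1*1/147 = (-84 + 1/121)*(1/45645) - 1/147 = -10163/121*1/45645 - 1/147 = -10163/5523045 - 1/147 = -2339002/270629205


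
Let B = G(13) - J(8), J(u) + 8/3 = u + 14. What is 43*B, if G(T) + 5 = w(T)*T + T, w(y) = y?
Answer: 20339/3 ≈ 6779.7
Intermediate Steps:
J(u) = 34/3 + u (J(u) = -8/3 + (u + 14) = -8/3 + (14 + u) = 34/3 + u)
G(T) = -5 + T + T**2 (G(T) = -5 + (T*T + T) = -5 + (T**2 + T) = -5 + (T + T**2) = -5 + T + T**2)
B = 473/3 (B = (-5 + 13 + 13**2) - (34/3 + 8) = (-5 + 13 + 169) - 1*58/3 = 177 - 58/3 = 473/3 ≈ 157.67)
43*B = 43*(473/3) = 20339/3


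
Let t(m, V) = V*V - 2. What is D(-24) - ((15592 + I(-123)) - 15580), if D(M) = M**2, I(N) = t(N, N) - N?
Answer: -14686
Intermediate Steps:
t(m, V) = -2 + V**2 (t(m, V) = V**2 - 2 = -2 + V**2)
I(N) = -2 + N**2 - N (I(N) = (-2 + N**2) - N = -2 + N**2 - N)
D(-24) - ((15592 + I(-123)) - 15580) = (-24)**2 - ((15592 + (-2 + (-123)**2 - 1*(-123))) - 15580) = 576 - ((15592 + (-2 + 15129 + 123)) - 15580) = 576 - ((15592 + 15250) - 15580) = 576 - (30842 - 15580) = 576 - 1*15262 = 576 - 15262 = -14686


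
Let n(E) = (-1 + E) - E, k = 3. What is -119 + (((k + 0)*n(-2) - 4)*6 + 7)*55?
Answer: -2044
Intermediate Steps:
n(E) = -1
-119 + (((k + 0)*n(-2) - 4)*6 + 7)*55 = -119 + (((3 + 0)*(-1) - 4)*6 + 7)*55 = -119 + ((3*(-1) - 4)*6 + 7)*55 = -119 + ((-3 - 4)*6 + 7)*55 = -119 + (-7*6 + 7)*55 = -119 + (-42 + 7)*55 = -119 - 35*55 = -119 - 1925 = -2044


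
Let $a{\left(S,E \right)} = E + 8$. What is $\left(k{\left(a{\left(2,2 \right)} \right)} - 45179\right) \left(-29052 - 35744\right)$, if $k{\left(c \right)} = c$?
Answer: $2926770524$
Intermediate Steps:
$a{\left(S,E \right)} = 8 + E$
$\left(k{\left(a{\left(2,2 \right)} \right)} - 45179\right) \left(-29052 - 35744\right) = \left(\left(8 + 2\right) - 45179\right) \left(-29052 - 35744\right) = \left(10 - 45179\right) \left(-64796\right) = \left(-45169\right) \left(-64796\right) = 2926770524$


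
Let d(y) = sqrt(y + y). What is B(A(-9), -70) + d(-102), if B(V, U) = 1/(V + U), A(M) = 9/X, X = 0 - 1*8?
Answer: -8/569 + 2*I*sqrt(51) ≈ -0.01406 + 14.283*I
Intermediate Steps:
d(y) = sqrt(2)*sqrt(y) (d(y) = sqrt(2*y) = sqrt(2)*sqrt(y))
X = -8 (X = 0 - 8 = -8)
A(M) = -9/8 (A(M) = 9/(-8) = 9*(-1/8) = -9/8)
B(V, U) = 1/(U + V)
B(A(-9), -70) + d(-102) = 1/(-70 - 9/8) + sqrt(2)*sqrt(-102) = 1/(-569/8) + sqrt(2)*(I*sqrt(102)) = -8/569 + 2*I*sqrt(51)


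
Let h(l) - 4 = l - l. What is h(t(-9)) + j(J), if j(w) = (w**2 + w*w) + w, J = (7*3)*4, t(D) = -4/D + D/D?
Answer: 14200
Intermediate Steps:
t(D) = 1 - 4/D (t(D) = -4/D + 1 = 1 - 4/D)
h(l) = 4 (h(l) = 4 + (l - l) = 4 + 0 = 4)
J = 84 (J = 21*4 = 84)
j(w) = w + 2*w**2 (j(w) = (w**2 + w**2) + w = 2*w**2 + w = w + 2*w**2)
h(t(-9)) + j(J) = 4 + 84*(1 + 2*84) = 4 + 84*(1 + 168) = 4 + 84*169 = 4 + 14196 = 14200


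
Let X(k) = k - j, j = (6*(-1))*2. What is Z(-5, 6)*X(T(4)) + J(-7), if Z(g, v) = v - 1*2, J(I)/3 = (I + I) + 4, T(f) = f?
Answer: 34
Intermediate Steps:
J(I) = 12 + 6*I (J(I) = 3*((I + I) + 4) = 3*(2*I + 4) = 3*(4 + 2*I) = 12 + 6*I)
Z(g, v) = -2 + v (Z(g, v) = v - 2 = -2 + v)
j = -12 (j = -6*2 = -12)
X(k) = 12 + k (X(k) = k - 1*(-12) = k + 12 = 12 + k)
Z(-5, 6)*X(T(4)) + J(-7) = (-2 + 6)*(12 + 4) + (12 + 6*(-7)) = 4*16 + (12 - 42) = 64 - 30 = 34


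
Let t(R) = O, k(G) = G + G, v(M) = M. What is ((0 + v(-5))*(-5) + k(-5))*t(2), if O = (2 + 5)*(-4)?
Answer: -420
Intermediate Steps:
O = -28 (O = 7*(-4) = -28)
k(G) = 2*G
t(R) = -28
((0 + v(-5))*(-5) + k(-5))*t(2) = ((0 - 5)*(-5) + 2*(-5))*(-28) = (-5*(-5) - 10)*(-28) = (25 - 10)*(-28) = 15*(-28) = -420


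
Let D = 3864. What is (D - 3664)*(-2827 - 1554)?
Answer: -876200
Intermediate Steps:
(D - 3664)*(-2827 - 1554) = (3864 - 3664)*(-2827 - 1554) = 200*(-4381) = -876200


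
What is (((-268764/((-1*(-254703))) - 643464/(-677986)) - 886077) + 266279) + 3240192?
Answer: 75417149694132690/28780844693 ≈ 2.6204e+6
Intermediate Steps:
(((-268764/((-1*(-254703))) - 643464/(-677986)) - 886077) + 266279) + 3240192 = (((-268764/254703 - 643464*(-1/677986)) - 886077) + 266279) + 3240192 = (((-268764*1/254703 + 321732/338993) - 886077) + 266279) + 3240192 = (((-89588/84901 + 321732/338993) - 886077) + 266279) + 3240192 = ((-3054336352/28780844693 - 886077) + 266279) + 3240192 = (-25502047577375713/28780844693 + 266279) + 3240192 = -17838313033368366/28780844693 + 3240192 = 75417149694132690/28780844693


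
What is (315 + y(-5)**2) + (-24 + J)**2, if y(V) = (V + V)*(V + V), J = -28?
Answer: 13019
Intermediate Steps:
y(V) = 4*V**2 (y(V) = (2*V)*(2*V) = 4*V**2)
(315 + y(-5)**2) + (-24 + J)**2 = (315 + (4*(-5)**2)**2) + (-24 - 28)**2 = (315 + (4*25)**2) + (-52)**2 = (315 + 100**2) + 2704 = (315 + 10000) + 2704 = 10315 + 2704 = 13019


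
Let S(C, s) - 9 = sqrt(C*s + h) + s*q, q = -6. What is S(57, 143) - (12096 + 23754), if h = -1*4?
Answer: -36699 + sqrt(8147) ≈ -36609.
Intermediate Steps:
h = -4
S(C, s) = 9 + sqrt(-4 + C*s) - 6*s (S(C, s) = 9 + (sqrt(C*s - 4) + s*(-6)) = 9 + (sqrt(-4 + C*s) - 6*s) = 9 + sqrt(-4 + C*s) - 6*s)
S(57, 143) - (12096 + 23754) = (9 + sqrt(-4 + 57*143) - 6*143) - (12096 + 23754) = (9 + sqrt(-4 + 8151) - 858) - 1*35850 = (9 + sqrt(8147) - 858) - 35850 = (-849 + sqrt(8147)) - 35850 = -36699 + sqrt(8147)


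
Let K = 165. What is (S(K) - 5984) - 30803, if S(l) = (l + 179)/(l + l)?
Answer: -6069683/165 ≈ -36786.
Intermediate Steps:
S(l) = (179 + l)/(2*l) (S(l) = (179 + l)/((2*l)) = (179 + l)*(1/(2*l)) = (179 + l)/(2*l))
(S(K) - 5984) - 30803 = ((½)*(179 + 165)/165 - 5984) - 30803 = ((½)*(1/165)*344 - 5984) - 30803 = (172/165 - 5984) - 30803 = -987188/165 - 30803 = -6069683/165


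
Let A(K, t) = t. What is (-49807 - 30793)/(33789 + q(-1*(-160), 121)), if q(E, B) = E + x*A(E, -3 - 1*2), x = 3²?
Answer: -775/326 ≈ -2.3773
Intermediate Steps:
x = 9
q(E, B) = -45 + E (q(E, B) = E + 9*(-3 - 1*2) = E + 9*(-3 - 2) = E + 9*(-5) = E - 45 = -45 + E)
(-49807 - 30793)/(33789 + q(-1*(-160), 121)) = (-49807 - 30793)/(33789 + (-45 - 1*(-160))) = -80600/(33789 + (-45 + 160)) = -80600/(33789 + 115) = -80600/33904 = -80600*1/33904 = -775/326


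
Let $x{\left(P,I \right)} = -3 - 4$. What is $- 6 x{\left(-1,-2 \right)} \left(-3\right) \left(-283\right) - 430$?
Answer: $35228$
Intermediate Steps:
$x{\left(P,I \right)} = -7$ ($x{\left(P,I \right)} = -3 - 4 = -7$)
$- 6 x{\left(-1,-2 \right)} \left(-3\right) \left(-283\right) - 430 = \left(-6\right) \left(-7\right) \left(-3\right) \left(-283\right) - 430 = 42 \left(-3\right) \left(-283\right) - 430 = \left(-126\right) \left(-283\right) - 430 = 35658 - 430 = 35228$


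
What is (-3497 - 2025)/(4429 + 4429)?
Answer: -2761/4429 ≈ -0.62339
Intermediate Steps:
(-3497 - 2025)/(4429 + 4429) = -5522/8858 = -5522*1/8858 = -2761/4429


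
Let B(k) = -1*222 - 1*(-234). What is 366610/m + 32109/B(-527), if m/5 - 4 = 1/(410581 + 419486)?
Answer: 278985529403/13281076 ≈ 21006.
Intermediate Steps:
m = 16601345/830067 (m = 20 + 5/(410581 + 419486) = 20 + 5/830067 = 16601345/830067 ≈ 20.000)
B(k) = 12 (B(k) = -222 + 234 = 12)
366610/m + 32109/B(-527) = 366610/(16601345/830067) + 32109/12 = 366610*(830067/16601345) + 32109*(1/12) = 60862172574/3320269 + 10703/4 = 278985529403/13281076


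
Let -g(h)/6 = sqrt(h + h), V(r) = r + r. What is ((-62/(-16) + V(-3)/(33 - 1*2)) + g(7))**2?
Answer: 31831585/61504 - 2739*sqrt(14)/62 ≈ 352.26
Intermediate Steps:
V(r) = 2*r
g(h) = -6*sqrt(2)*sqrt(h) (g(h) = -6*sqrt(h + h) = -6*sqrt(2)*sqrt(h))
((-62/(-16) + V(-3)/(33 - 1*2)) + g(7))**2 = ((-62/(-16) + (2*(-3))/(33 - 1*2)) - 6*sqrt(2)*sqrt(7))**2 = ((-62*(-1/16) - 6/(33 - 2)) - 6*sqrt(14))**2 = ((31/8 - 6/31) - 6*sqrt(14))**2 = (913/248 - 6*sqrt(14))**2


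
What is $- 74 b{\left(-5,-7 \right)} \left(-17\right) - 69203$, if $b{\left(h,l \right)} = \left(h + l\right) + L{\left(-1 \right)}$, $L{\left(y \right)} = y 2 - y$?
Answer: $-85557$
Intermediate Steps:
$L{\left(y \right)} = y$ ($L{\left(y \right)} = 2 y - y = y$)
$b{\left(h,l \right)} = -1 + h + l$ ($b{\left(h,l \right)} = \left(h + l\right) - 1 = -1 + h + l$)
$- 74 b{\left(-5,-7 \right)} \left(-17\right) - 69203 = - 74 \left(-1 - 5 - 7\right) \left(-17\right) - 69203 = \left(-74\right) \left(-13\right) \left(-17\right) - 69203 = 962 \left(-17\right) - 69203 = -16354 - 69203 = -85557$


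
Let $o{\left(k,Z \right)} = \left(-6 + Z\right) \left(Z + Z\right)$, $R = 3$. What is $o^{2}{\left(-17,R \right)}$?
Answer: $324$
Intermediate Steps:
$o{\left(k,Z \right)} = 2 Z \left(-6 + Z\right)$ ($o{\left(k,Z \right)} = \left(-6 + Z\right) 2 Z = 2 Z \left(-6 + Z\right)$)
$o^{2}{\left(-17,R \right)} = \left(2 \cdot 3 \left(-6 + 3\right)\right)^{2} = \left(2 \cdot 3 \left(-3\right)\right)^{2} = \left(-18\right)^{2} = 324$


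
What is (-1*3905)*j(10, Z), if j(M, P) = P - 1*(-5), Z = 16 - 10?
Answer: -42955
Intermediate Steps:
Z = 6
j(M, P) = 5 + P (j(M, P) = P + 5 = 5 + P)
(-1*3905)*j(10, Z) = (-1*3905)*(5 + 6) = -3905*11 = -42955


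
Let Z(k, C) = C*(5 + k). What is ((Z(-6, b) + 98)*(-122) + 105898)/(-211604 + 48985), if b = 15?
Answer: -95772/162619 ≈ -0.58893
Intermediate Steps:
((Z(-6, b) + 98)*(-122) + 105898)/(-211604 + 48985) = ((15*(5 - 6) + 98)*(-122) + 105898)/(-211604 + 48985) = ((15*(-1) + 98)*(-122) + 105898)/(-162619) = ((-15 + 98)*(-122) + 105898)*(-1/162619) = (83*(-122) + 105898)*(-1/162619) = (-10126 + 105898)*(-1/162619) = 95772*(-1/162619) = -95772/162619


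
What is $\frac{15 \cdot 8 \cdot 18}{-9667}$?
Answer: $- \frac{2160}{9667} \approx -0.22344$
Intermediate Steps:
$\frac{15 \cdot 8 \cdot 18}{-9667} = 120 \cdot 18 \left(- \frac{1}{9667}\right) = 2160 \left(- \frac{1}{9667}\right) = - \frac{2160}{9667}$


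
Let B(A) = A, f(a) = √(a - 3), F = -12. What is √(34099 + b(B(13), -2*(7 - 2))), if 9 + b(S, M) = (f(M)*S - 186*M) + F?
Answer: √(35938 + 13*I*√13) ≈ 189.57 + 0.124*I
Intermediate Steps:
f(a) = √(-3 + a)
b(S, M) = -21 - 186*M + S*√(-3 + M) (b(S, M) = -9 + ((√(-3 + M)*S - 186*M) - 12) = -9 + ((S*√(-3 + M) - 186*M) - 12) = -9 + ((-186*M + S*√(-3 + M)) - 12) = -9 + (-12 - 186*M + S*√(-3 + M)) = -21 - 186*M + S*√(-3 + M))
√(34099 + b(B(13), -2*(7 - 2))) = √(34099 + (-21 - (-372)*(7 - 2) + 13*√(-3 - 2*(7 - 2)))) = √(34099 + (-21 - (-372)*5 + 13*√(-3 - 2*5))) = √(34099 + (-21 - 186*(-10) + 13*√(-3 - 10))) = √(34099 + (-21 + 1860 + 13*√(-13))) = √(34099 + (-21 + 1860 + 13*(I*√13))) = √(34099 + (-21 + 1860 + 13*I*√13)) = √(34099 + (1839 + 13*I*√13)) = √(35938 + 13*I*√13)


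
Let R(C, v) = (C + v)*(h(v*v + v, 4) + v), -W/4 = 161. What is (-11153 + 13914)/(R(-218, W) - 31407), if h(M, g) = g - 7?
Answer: 2761/526307 ≈ 0.0052460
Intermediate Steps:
W = -644 (W = -4*161 = -644)
h(M, g) = -7 + g
R(C, v) = (-3 + v)*(C + v) (R(C, v) = (C + v)*((-7 + 4) + v) = (C + v)*(-3 + v) = (-3 + v)*(C + v))
(-11153 + 13914)/(R(-218, W) - 31407) = (-11153 + 13914)/(((-644)² - 3*(-218) - 3*(-644) - 218*(-644)) - 31407) = 2761/((414736 + 654 + 1932 + 140392) - 31407) = 2761/(557714 - 31407) = 2761/526307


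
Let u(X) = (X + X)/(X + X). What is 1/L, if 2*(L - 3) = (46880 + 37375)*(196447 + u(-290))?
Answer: 1/8275863123 ≈ 1.2083e-10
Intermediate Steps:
u(X) = 1 (u(X) = (2*X)/((2*X)) = (2*X)*(1/(2*X)) = 1)
L = 8275863123 (L = 3 + ((46880 + 37375)*(196447 + 1))/2 = 3 + (84255*196448)/2 = 3 + (½)*16551726240 = 3 + 8275863120 = 8275863123)
1/L = 1/8275863123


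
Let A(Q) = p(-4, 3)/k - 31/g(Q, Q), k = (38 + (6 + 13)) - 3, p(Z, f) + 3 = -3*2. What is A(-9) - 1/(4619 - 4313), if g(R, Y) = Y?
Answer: 167/51 ≈ 3.2745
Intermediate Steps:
p(Z, f) = -9 (p(Z, f) = -3 - 3*2 = -3 - 6 = -9)
k = 54 (k = (38 + 19) - 3 = 57 - 3 = 54)
A(Q) = -⅙ - 31/Q (A(Q) = -9/54 - 31/Q = -9*1/54 - 31/Q = -⅙ - 31/Q)
A(-9) - 1/(4619 - 4313) = (⅙)*(-186 - 1*(-9))/(-9) - 1/(4619 - 4313) = (⅙)*(-⅑)*(-186 + 9) - 1/306 = (⅙)*(-⅑)*(-177) - 1*1/306 = 59/18 - 1/306 = 167/51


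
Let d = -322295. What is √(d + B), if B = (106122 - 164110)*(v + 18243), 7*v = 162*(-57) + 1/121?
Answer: I*√118786061967/11 ≈ 31332.0*I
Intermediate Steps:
v = -1117313/847 (v = (162*(-57) + 1/121)/7 = (-9234 + 1/121)/7 = (⅐)*(-1117313/121) = -1117313/847 ≈ -1319.1)
B = -118747064272/121 (B = (106122 - 164110)*(-1117313/847 + 18243) = -57988*14334508/847 = -118747064272/121 ≈ -9.8138e+8)
√(d + B) = √(-322295 - 118747064272/121) = √(-118786061967/121) = I*√118786061967/11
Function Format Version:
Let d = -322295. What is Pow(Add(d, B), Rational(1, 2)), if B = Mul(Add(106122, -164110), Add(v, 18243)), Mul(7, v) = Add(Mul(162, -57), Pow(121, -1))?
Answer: Mul(Rational(1, 11), I, Pow(118786061967, Rational(1, 2))) ≈ Mul(31332., I)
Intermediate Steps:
v = Rational(-1117313, 847) (v = Mul(Rational(1, 7), Add(Mul(162, -57), Pow(121, -1))) = Mul(Rational(1, 7), Add(-9234, Rational(1, 121))) = Mul(Rational(1, 7), Rational(-1117313, 121)) = Rational(-1117313, 847) ≈ -1319.1)
B = Rational(-118747064272, 121) (B = Mul(Add(106122, -164110), Add(Rational(-1117313, 847), 18243)) = Mul(-57988, Rational(14334508, 847)) = Rational(-118747064272, 121) ≈ -9.8138e+8)
Pow(Add(d, B), Rational(1, 2)) = Pow(Add(-322295, Rational(-118747064272, 121)), Rational(1, 2)) = Pow(Rational(-118786061967, 121), Rational(1, 2)) = Mul(Rational(1, 11), I, Pow(118786061967, Rational(1, 2)))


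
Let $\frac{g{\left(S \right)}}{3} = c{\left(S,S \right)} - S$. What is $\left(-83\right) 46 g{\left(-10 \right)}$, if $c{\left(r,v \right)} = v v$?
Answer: $-1259940$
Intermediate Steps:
$c{\left(r,v \right)} = v^{2}$
$g{\left(S \right)} = - 3 S + 3 S^{2}$ ($g{\left(S \right)} = 3 \left(S^{2} - S\right) = - 3 S + 3 S^{2}$)
$\left(-83\right) 46 g{\left(-10 \right)} = \left(-83\right) 46 \cdot 3 \left(-10\right) \left(-1 - 10\right) = - 3818 \cdot 3 \left(-10\right) \left(-11\right) = \left(-3818\right) 330 = -1259940$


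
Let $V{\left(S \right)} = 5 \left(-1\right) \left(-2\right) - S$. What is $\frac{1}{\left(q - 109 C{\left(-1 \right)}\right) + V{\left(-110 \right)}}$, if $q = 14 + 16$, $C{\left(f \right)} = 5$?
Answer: $- \frac{1}{395} \approx -0.0025316$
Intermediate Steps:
$q = 30$
$V{\left(S \right)} = 10 - S$ ($V{\left(S \right)} = \left(-5\right) \left(-2\right) - S = 10 - S$)
$\frac{1}{\left(q - 109 C{\left(-1 \right)}\right) + V{\left(-110 \right)}} = \frac{1}{\left(30 - 545\right) + \left(10 - -110\right)} = \frac{1}{\left(30 - 545\right) + \left(10 + 110\right)} = \frac{1}{-515 + 120} = \frac{1}{-395} = - \frac{1}{395}$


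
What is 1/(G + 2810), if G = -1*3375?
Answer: -1/565 ≈ -0.0017699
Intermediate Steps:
G = -3375
1/(G + 2810) = 1/(-3375 + 2810) = 1/(-565) = -1/565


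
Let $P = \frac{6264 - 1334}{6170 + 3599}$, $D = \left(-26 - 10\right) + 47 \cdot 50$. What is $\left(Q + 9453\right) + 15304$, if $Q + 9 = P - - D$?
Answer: $\frac{264373608}{9769} \approx 27063.0$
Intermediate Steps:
$D = 2314$ ($D = \left(-26 - 10\right) + 2350 = -36 + 2350 = 2314$)
$P = \frac{4930}{9769} \approx 0.50466$
$Q = \frac{22522475}{9769}$ ($Q = -9 - \left(- \frac{4930}{9769} - 2314\right) = -9 + \left(\frac{4930}{9769} - -2314\right) = -9 + \left(\frac{4930}{9769} + 2314\right) = -9 + \frac{22610396}{9769} = \frac{22522475}{9769} \approx 2305.5$)
$\left(Q + 9453\right) + 15304 = \left(\frac{22522475}{9769} + 9453\right) + 15304 = \frac{114868832}{9769} + 15304 = \frac{264373608}{9769}$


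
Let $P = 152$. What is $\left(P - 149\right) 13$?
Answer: $39$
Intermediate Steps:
$\left(P - 149\right) 13 = \left(152 - 149\right) 13 = 3 \cdot 13 = 39$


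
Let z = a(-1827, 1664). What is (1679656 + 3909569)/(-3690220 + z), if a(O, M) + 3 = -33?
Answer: -5589225/3690256 ≈ -1.5146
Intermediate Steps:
a(O, M) = -36 (a(O, M) = -3 - 33 = -36)
z = -36
(1679656 + 3909569)/(-3690220 + z) = (1679656 + 3909569)/(-3690220 - 36) = 5589225/(-3690256) = 5589225*(-1/3690256) = -5589225/3690256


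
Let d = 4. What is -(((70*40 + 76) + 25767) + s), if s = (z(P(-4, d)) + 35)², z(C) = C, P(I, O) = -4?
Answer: -29604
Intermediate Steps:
s = 961 (s = (-4 + 35)² = 31² = 961)
-(((70*40 + 76) + 25767) + s) = -(((70*40 + 76) + 25767) + 961) = -(((2800 + 76) + 25767) + 961) = -((2876 + 25767) + 961) = -(28643 + 961) = -1*29604 = -29604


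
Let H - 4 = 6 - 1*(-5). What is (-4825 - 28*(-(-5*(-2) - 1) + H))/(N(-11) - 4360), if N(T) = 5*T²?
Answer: 4993/3755 ≈ 1.3297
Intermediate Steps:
H = 15 (H = 4 + (6 - 1*(-5)) = 4 + (6 + 5) = 4 + 11 = 15)
(-4825 - 28*(-(-5*(-2) - 1) + H))/(N(-11) - 4360) = (-4825 - 28*(-(-5*(-2) - 1) + 15))/(5*(-11)² - 4360) = (-4825 - 28*(-(10 - 1) + 15))/(5*121 - 4360) = (-4825 - 28*(-1*9 + 15))/(605 - 4360) = (-4825 - 28*(-9 + 15))/(-3755) = (-4825 - 28*6)*(-1/3755) = (-4825 - 168)*(-1/3755) = -4993*(-1/3755) = 4993/3755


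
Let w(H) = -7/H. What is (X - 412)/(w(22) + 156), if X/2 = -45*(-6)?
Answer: 2816/3425 ≈ 0.82219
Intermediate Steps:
X = 540 (X = 2*(-45*(-6)) = 2*270 = 540)
(X - 412)/(w(22) + 156) = (540 - 412)/(-7/22 + 156) = 128/(-7*1/22 + 156) = 128/(-7/22 + 156) = 128/(3425/22) = 128*(22/3425) = 2816/3425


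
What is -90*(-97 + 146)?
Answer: -4410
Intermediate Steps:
-90*(-97 + 146) = -90*49 = -4410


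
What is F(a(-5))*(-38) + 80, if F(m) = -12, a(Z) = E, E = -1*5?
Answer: 536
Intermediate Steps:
E = -5
a(Z) = -5
F(a(-5))*(-38) + 80 = -12*(-38) + 80 = 456 + 80 = 536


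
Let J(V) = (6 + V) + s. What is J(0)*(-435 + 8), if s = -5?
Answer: -427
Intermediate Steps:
J(V) = 1 + V (J(V) = (6 + V) - 5 = 1 + V)
J(0)*(-435 + 8) = (1 + 0)*(-435 + 8) = 1*(-427) = -427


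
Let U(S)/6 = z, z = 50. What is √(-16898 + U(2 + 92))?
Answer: I*√16598 ≈ 128.83*I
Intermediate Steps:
U(S) = 300 (U(S) = 6*50 = 300)
√(-16898 + U(2 + 92)) = √(-16898 + 300) = √(-16598) = I*√16598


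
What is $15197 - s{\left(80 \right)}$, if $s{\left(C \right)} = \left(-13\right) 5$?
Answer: $15262$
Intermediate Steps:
$s{\left(C \right)} = -65$
$15197 - s{\left(80 \right)} = 15197 - -65 = 15197 + 65 = 15262$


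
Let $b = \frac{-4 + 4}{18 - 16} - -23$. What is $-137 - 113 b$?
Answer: $-2736$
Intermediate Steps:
$b = 23$ ($b = \frac{0}{2} + 23 = 0 \cdot \frac{1}{2} + 23 = 0 + 23 = 23$)
$-137 - 113 b = -137 - 2599 = -2736$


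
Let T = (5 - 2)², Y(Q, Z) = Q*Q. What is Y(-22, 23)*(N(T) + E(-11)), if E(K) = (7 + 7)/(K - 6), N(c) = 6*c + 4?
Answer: 470448/17 ≈ 27673.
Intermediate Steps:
Y(Q, Z) = Q²
T = 9 (T = 3² = 9)
N(c) = 4 + 6*c
E(K) = 14/(-6 + K)
Y(-22, 23)*(N(T) + E(-11)) = (-22)²*((4 + 6*9) + 14/(-6 - 11)) = 484*((4 + 54) + 14/(-17)) = 484*(58 + 14*(-1/17)) = 484*(58 - 14/17) = 484*(972/17) = 470448/17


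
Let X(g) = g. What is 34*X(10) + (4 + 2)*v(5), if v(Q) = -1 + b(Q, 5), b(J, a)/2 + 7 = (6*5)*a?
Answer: 2050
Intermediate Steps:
b(J, a) = -14 + 60*a (b(J, a) = -14 + 2*((6*5)*a) = -14 + 2*(30*a) = -14 + 60*a)
v(Q) = 285 (v(Q) = -1 + (-14 + 60*5) = -1 + (-14 + 300) = -1 + 286 = 285)
34*X(10) + (4 + 2)*v(5) = 34*10 + (4 + 2)*285 = 340 + 6*285 = 340 + 1710 = 2050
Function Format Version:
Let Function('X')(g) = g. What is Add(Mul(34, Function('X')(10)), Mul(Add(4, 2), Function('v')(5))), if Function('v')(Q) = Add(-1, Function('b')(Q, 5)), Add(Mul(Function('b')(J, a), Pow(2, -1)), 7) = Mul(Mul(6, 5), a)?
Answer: 2050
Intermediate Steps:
Function('b')(J, a) = Add(-14, Mul(60, a)) (Function('b')(J, a) = Add(-14, Mul(2, Mul(Mul(6, 5), a))) = Add(-14, Mul(2, Mul(30, a))) = Add(-14, Mul(60, a)))
Function('v')(Q) = 285 (Function('v')(Q) = Add(-1, Add(-14, Mul(60, 5))) = Add(-1, Add(-14, 300)) = Add(-1, 286) = 285)
Add(Mul(34, Function('X')(10)), Mul(Add(4, 2), Function('v')(5))) = Add(Mul(34, 10), Mul(Add(4, 2), 285)) = Add(340, Mul(6, 285)) = Add(340, 1710) = 2050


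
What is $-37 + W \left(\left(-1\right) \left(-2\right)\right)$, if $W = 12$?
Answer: $-13$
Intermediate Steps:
$-37 + W \left(\left(-1\right) \left(-2\right)\right) = -37 + 12 \left(\left(-1\right) \left(-2\right)\right) = -37 + 12 \cdot 2 = -37 + 24 = -13$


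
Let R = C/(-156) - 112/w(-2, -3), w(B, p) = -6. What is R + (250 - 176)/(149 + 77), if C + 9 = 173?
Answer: 26358/1469 ≈ 17.943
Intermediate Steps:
C = 164 (C = -9 + 173 = 164)
R = 229/13 (R = 164/(-156) - 112/(-6) = 164*(-1/156) - 112*(-⅙) = -41/39 + 56/3 = 229/13 ≈ 17.615)
R + (250 - 176)/(149 + 77) = 229/13 + (250 - 176)/(149 + 77) = 229/13 + 74/226 = 229/13 + 74*(1/226) = 229/13 + 37/113 = 26358/1469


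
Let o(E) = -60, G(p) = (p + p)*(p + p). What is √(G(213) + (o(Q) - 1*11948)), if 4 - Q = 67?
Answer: 2*√42367 ≈ 411.67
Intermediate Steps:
Q = -63 (Q = 4 - 1*67 = 4 - 67 = -63)
G(p) = 4*p² (G(p) = (2*p)*(2*p) = 4*p²)
√(G(213) + (o(Q) - 1*11948)) = √(4*213² + (-60 - 1*11948)) = √(4*45369 + (-60 - 11948)) = √(181476 - 12008) = √169468 = 2*√42367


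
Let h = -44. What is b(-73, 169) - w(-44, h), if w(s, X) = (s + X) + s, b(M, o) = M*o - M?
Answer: -12132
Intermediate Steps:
b(M, o) = -M + M*o
w(s, X) = X + 2*s (w(s, X) = (X + s) + s = X + 2*s)
b(-73, 169) - w(-44, h) = -73*(-1 + 169) - (-44 + 2*(-44)) = -73*168 - (-44 - 88) = -12264 - 1*(-132) = -12264 + 132 = -12132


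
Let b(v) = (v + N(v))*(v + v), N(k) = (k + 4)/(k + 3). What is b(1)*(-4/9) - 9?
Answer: -11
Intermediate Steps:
N(k) = (4 + k)/(3 + k)
b(v) = 2*v*(v + (4 + v)/(3 + v)) (b(v) = (v + (4 + v)/(3 + v))*(v + v) = (v + (4 + v)/(3 + v))*(2*v) = 2*v*(v + (4 + v)/(3 + v)))
b(1)*(-4/9) - 9 = (2*1*(4 + 1 + 1*(3 + 1))/(3 + 1))*(-4/9) - 9 = (2*1*(4 + 1 + 1*4)/4)*(-4*1/9) - 9 = (2*1*(1/4)*(4 + 1 + 4))*(-4/9) - 9 = (2*1*(1/4)*9)*(-4/9) - 9 = (9/2)*(-4/9) - 9 = -2 - 9 = -11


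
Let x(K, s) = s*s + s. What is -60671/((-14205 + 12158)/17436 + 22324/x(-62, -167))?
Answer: -14662991305716/166247165 ≈ -88200.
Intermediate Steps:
x(K, s) = s + s**2 (x(K, s) = s**2 + s = s + s**2)
-60671/((-14205 + 12158)/17436 + 22324/x(-62, -167)) = -60671/((-14205 + 12158)/17436 + 22324/((-167*(1 - 167)))) = -60671/(-2047*1/17436 + 22324/((-167*(-166)))) = -60671/(-2047/17436 + 22324/27722) = -60671/(-2047/17436 + 22324*(1/27722)) = -60671/(-2047/17436 + 11162/13861) = -60671/166247165/241680396 = -60671*241680396/166247165 = -14662991305716/166247165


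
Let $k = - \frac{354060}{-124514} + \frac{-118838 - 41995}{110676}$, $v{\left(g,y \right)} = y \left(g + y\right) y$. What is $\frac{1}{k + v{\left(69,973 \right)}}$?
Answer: $\frac{2296785244}{2265759394745415525} \approx 1.0137 \cdot 10^{-9}$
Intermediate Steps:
$v{\left(g,y \right)} = y^{2} \left(g + y\right)$
$k = \frac{3193330733}{2296785244}$ ($k = \left(-354060\right) \left(- \frac{1}{124514}\right) + \left(-118838 - 41995\right) \frac{1}{110676} = \frac{177030}{62257} - \frac{53611}{36892} = \frac{3193330733}{2296785244} \approx 1.3903$)
$\frac{1}{k + v{\left(69,973 \right)}} = \frac{1}{\frac{3193330733}{2296785244} + 973^{2} \left(69 + 973\right)} = \frac{1}{\frac{3193330733}{2296785244} + 946729 \cdot 1042} = \frac{1}{\frac{3193330733}{2296785244} + 986491618} = \frac{1}{\frac{2265759394745415525}{2296785244}} = \frac{2296785244}{2265759394745415525}$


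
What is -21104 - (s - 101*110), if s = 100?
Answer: -10094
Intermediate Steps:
-21104 - (s - 101*110) = -21104 - (100 - 101*110) = -21104 - (100 - 11110) = -21104 - 1*(-11010) = -21104 + 11010 = -10094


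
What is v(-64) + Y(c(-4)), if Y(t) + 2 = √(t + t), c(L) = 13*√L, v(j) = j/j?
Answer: -1 + 2*√13*√I ≈ 4.099 + 5.099*I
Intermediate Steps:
v(j) = 1
Y(t) = -2 + √2*√t (Y(t) = -2 + √(t + t) = -2 + √(2*t) = -2 + √2*√t)
v(-64) + Y(c(-4)) = 1 + (-2 + √2*√(13*√(-4))) = 1 + (-2 + √2*√(13*(2*I))) = 1 + (-2 + √2*√(26*I)) = 1 + (-2 + √2*(√26*√I)) = 1 + (-2 + 2*√13*√I) = -1 + 2*√13*√I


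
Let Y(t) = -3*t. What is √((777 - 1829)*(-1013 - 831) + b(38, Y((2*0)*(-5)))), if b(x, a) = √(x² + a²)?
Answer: √1939926 ≈ 1392.8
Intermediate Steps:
b(x, a) = √(a² + x²)
√((777 - 1829)*(-1013 - 831) + b(38, Y((2*0)*(-5)))) = √((777 - 1829)*(-1013 - 831) + √((-3*2*0*(-5))² + 38²)) = √(-1052*(-1844) + √((-0*(-5))² + 1444)) = √(1939888 + √((-3*0)² + 1444)) = √(1939888 + √(0² + 1444)) = √(1939888 + √(0 + 1444)) = √(1939888 + √1444) = √(1939888 + 38) = √1939926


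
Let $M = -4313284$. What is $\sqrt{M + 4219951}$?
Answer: $i \sqrt{93333} \approx 305.5 i$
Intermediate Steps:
$\sqrt{M + 4219951} = \sqrt{-4313284 + 4219951} = \sqrt{-93333} = i \sqrt{93333}$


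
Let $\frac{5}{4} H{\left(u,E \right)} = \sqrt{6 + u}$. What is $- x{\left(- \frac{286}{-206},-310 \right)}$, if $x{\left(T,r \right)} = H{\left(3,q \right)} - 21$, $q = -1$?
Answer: $\frac{93}{5} \approx 18.6$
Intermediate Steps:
$H{\left(u,E \right)} = \frac{4 \sqrt{6 + u}}{5}$
$x{\left(T,r \right)} = - \frac{93}{5}$ ($x{\left(T,r \right)} = \frac{4 \sqrt{6 + 3}}{5} - 21 = \frac{4 \sqrt{9}}{5} - 21 = \frac{4}{5} \cdot 3 - 21 = \frac{12}{5} - 21 = - \frac{93}{5}$)
$- x{\left(- \frac{286}{-206},-310 \right)} = \left(-1\right) \left(- \frac{93}{5}\right) = \frac{93}{5}$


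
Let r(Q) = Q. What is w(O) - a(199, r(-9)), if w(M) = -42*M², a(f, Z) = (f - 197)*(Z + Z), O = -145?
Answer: -883014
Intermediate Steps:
a(f, Z) = 2*Z*(-197 + f) (a(f, Z) = (-197 + f)*(2*Z) = 2*Z*(-197 + f))
w(O) - a(199, r(-9)) = -42*(-145)² - 2*(-9)*(-197 + 199) = -42*21025 - 2*(-9)*2 = -883050 - 1*(-36) = -883050 + 36 = -883014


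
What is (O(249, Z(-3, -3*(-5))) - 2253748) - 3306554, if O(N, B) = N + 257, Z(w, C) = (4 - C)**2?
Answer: -5559796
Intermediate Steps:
O(N, B) = 257 + N
(O(249, Z(-3, -3*(-5))) - 2253748) - 3306554 = ((257 + 249) - 2253748) - 3306554 = (506 - 2253748) - 3306554 = -2253242 - 3306554 = -5559796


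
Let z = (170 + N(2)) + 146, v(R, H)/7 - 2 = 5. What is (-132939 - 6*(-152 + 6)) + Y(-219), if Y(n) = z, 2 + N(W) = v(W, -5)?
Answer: -131700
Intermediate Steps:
v(R, H) = 49 (v(R, H) = 14 + 7*5 = 14 + 35 = 49)
N(W) = 47 (N(W) = -2 + 49 = 47)
z = 363 (z = (170 + 47) + 146 = 217 + 146 = 363)
Y(n) = 363
(-132939 - 6*(-152 + 6)) + Y(-219) = (-132939 - 6*(-152 + 6)) + 363 = (-132939 - 6*(-146)) + 363 = (-132939 + 876) + 363 = -132063 + 363 = -131700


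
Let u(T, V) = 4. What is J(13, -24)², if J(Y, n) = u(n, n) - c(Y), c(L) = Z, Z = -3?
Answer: 49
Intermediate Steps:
c(L) = -3
J(Y, n) = 7 (J(Y, n) = 4 - 1*(-3) = 4 + 3 = 7)
J(13, -24)² = 7² = 49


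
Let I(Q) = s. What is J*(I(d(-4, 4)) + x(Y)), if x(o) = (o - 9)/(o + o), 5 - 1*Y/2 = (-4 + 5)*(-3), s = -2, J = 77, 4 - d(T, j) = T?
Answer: -4389/32 ≈ -137.16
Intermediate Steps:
d(T, j) = 4 - T
Y = 16 (Y = 10 - 2*(-4 + 5)*(-3) = 10 - 2*(-3) = 10 + 6 = 16)
I(Q) = -2
x(o) = (-9 + o)/(2*o) (x(o) = (-9 + o)/((2*o)) = (-9 + o)*(1/(2*o)) = (-9 + o)/(2*o))
J*(I(d(-4, 4)) + x(Y)) = 77*(-2 + (1/2)*(-9 + 16)/16) = 77*(-2 + (1/2)*(1/16)*7) = 77*(-2 + 7/32) = 77*(-57/32) = -4389/32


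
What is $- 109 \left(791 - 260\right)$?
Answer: $-57879$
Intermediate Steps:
$- 109 \left(791 - 260\right) = \left(-109\right) 531 = -57879$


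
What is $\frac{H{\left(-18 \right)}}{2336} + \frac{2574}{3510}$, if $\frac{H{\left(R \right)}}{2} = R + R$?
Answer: $\frac{3077}{4380} \approx 0.70251$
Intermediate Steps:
$H{\left(R \right)} = 4 R$ ($H{\left(R \right)} = 2 \left(R + R\right) = 2 \cdot 2 R = 4 R$)
$\frac{H{\left(-18 \right)}}{2336} + \frac{2574}{3510} = \frac{4 \left(-18\right)}{2336} + \frac{2574}{3510} = \left(-72\right) \frac{1}{2336} + 2574 \cdot \frac{1}{3510} = - \frac{9}{292} + \frac{11}{15} = \frac{3077}{4380}$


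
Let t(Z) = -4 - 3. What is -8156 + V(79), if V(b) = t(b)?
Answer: -8163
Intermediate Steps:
t(Z) = -7
V(b) = -7
-8156 + V(79) = -8156 - 7 = -8163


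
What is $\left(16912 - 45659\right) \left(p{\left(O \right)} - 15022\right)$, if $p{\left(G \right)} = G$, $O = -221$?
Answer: $438190521$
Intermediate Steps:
$\left(16912 - 45659\right) \left(p{\left(O \right)} - 15022\right) = \left(16912 - 45659\right) \left(-221 - 15022\right) = \left(-28747\right) \left(-15243\right) = 438190521$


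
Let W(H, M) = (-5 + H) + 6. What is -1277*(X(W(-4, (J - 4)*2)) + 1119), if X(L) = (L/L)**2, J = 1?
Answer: -1430240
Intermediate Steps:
W(H, M) = 1 + H
X(L) = 1 (X(L) = 1**2 = 1)
-1277*(X(W(-4, (J - 4)*2)) + 1119) = -1277*(1 + 1119) = -1277*1120 = -1430240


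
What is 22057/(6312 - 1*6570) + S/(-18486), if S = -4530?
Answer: -7529203/88322 ≈ -85.247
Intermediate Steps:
22057/(6312 - 1*6570) + S/(-18486) = 22057/(6312 - 1*6570) - 4530/(-18486) = 22057/(6312 - 6570) - 4530*(-1/18486) = 22057/(-258) + 755/3081 = 22057*(-1/258) + 755/3081 = -22057/258 + 755/3081 = -7529203/88322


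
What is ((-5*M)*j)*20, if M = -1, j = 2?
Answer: 200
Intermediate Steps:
((-5*M)*j)*20 = (-5*(-1)*2)*20 = (5*2)*20 = 10*20 = 200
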